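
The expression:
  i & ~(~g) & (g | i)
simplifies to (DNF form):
g & i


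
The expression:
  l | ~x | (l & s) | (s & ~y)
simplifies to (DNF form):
l | ~x | (s & ~y)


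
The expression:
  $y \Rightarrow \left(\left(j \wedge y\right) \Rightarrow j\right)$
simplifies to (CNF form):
$\text{True}$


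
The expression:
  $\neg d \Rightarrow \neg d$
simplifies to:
$\text{True}$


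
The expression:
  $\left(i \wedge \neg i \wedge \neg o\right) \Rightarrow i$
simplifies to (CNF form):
$\text{True}$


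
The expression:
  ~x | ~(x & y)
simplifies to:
~x | ~y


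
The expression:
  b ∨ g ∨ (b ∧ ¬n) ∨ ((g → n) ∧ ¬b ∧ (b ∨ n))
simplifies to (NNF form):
b ∨ g ∨ n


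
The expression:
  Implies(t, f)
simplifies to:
f | ~t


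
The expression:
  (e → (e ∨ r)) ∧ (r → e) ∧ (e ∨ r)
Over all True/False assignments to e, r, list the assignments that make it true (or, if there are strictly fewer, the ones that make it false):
is true only for:
  e=True, r=False;
  e=True, r=True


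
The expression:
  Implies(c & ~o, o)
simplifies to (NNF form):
o | ~c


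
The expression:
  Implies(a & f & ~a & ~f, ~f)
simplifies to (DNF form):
True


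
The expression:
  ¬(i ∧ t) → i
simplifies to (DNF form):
i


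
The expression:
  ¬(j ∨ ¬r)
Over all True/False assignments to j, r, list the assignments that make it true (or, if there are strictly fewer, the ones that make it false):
is true only for:
  j=False, r=True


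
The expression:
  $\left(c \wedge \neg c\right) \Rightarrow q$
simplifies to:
$\text{True}$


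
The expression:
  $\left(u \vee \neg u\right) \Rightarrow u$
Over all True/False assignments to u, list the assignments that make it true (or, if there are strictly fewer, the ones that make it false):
is true only for:
  u=True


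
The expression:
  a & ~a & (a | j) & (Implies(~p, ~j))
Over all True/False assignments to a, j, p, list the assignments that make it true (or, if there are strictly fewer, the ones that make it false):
is never true.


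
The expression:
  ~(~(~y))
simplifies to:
~y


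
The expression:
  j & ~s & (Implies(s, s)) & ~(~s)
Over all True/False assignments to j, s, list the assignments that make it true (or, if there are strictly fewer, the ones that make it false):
is never true.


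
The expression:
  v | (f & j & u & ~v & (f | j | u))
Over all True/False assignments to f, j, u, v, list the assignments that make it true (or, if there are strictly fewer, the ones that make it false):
is false only for:
  f=False, j=False, u=False, v=False;
  f=False, j=False, u=True, v=False;
  f=False, j=True, u=False, v=False;
  f=False, j=True, u=True, v=False;
  f=True, j=False, u=False, v=False;
  f=True, j=False, u=True, v=False;
  f=True, j=True, u=False, v=False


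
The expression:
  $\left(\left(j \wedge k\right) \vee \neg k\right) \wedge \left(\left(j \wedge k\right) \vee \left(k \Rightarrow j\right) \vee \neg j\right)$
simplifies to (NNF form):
$j \vee \neg k$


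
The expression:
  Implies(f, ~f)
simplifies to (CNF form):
~f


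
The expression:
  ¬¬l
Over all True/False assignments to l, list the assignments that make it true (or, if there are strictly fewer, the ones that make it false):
is true only for:
  l=True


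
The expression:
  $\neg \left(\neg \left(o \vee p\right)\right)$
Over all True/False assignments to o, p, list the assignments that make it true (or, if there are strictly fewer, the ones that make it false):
is false only for:
  o=False, p=False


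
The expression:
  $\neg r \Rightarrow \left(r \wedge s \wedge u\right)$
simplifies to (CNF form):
$r$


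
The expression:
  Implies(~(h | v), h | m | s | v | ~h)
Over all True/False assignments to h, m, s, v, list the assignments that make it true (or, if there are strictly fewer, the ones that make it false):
is always true.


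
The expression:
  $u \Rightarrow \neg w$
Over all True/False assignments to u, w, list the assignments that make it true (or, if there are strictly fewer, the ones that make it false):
is false only for:
  u=True, w=True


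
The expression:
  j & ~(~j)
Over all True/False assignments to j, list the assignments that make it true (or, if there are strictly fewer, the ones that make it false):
is true only for:
  j=True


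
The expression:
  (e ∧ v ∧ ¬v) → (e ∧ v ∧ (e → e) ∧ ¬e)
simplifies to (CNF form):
True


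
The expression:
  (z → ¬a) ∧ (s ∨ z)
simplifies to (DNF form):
(s ∧ ¬z) ∨ (z ∧ ¬a)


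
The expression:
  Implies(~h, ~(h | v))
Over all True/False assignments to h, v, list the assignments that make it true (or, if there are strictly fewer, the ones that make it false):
is false only for:
  h=False, v=True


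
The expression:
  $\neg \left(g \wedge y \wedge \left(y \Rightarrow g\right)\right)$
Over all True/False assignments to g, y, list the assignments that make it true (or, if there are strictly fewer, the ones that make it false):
is false only for:
  g=True, y=True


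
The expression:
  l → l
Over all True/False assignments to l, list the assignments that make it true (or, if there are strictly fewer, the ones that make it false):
is always true.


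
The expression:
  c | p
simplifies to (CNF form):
c | p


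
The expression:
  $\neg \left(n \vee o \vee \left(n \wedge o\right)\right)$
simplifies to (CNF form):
$\neg n \wedge \neg o$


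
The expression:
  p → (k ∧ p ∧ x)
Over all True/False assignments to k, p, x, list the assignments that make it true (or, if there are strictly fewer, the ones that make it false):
is false only for:
  k=False, p=True, x=False;
  k=False, p=True, x=True;
  k=True, p=True, x=False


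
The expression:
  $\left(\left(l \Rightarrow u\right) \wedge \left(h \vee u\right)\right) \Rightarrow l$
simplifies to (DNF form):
$l \vee \left(\neg h \wedge \neg u\right)$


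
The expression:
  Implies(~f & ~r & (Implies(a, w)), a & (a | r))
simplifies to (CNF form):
a | f | r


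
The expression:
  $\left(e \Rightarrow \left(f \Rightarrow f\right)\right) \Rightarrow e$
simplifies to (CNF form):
$e$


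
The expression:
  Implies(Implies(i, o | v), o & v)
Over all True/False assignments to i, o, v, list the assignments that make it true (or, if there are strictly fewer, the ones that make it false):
is true only for:
  i=False, o=True, v=True;
  i=True, o=False, v=False;
  i=True, o=True, v=True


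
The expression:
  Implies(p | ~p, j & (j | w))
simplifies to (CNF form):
j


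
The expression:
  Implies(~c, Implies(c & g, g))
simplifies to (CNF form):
True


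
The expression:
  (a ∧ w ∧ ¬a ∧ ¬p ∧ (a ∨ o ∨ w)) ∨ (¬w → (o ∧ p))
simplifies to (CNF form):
(o ∨ w) ∧ (p ∨ w)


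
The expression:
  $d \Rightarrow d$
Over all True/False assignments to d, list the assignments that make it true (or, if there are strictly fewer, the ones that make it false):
is always true.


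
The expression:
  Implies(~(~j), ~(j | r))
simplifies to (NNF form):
~j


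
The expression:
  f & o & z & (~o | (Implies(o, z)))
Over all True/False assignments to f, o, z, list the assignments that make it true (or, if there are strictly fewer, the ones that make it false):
is true only for:
  f=True, o=True, z=True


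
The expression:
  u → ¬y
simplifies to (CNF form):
¬u ∨ ¬y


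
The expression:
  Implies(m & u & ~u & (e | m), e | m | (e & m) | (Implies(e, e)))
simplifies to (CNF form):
True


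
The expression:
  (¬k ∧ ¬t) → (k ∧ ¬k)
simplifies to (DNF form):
k ∨ t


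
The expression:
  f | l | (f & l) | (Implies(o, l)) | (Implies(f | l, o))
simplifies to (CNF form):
True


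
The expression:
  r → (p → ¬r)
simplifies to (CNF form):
¬p ∨ ¬r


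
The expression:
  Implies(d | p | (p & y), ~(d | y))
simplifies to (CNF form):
~d & (~p | ~y)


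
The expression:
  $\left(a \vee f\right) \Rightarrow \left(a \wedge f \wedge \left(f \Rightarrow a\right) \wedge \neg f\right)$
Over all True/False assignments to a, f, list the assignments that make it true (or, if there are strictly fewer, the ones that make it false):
is true only for:
  a=False, f=False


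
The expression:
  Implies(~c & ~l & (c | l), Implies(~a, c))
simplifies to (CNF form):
True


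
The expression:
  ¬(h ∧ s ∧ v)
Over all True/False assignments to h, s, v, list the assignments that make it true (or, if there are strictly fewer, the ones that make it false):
is false only for:
  h=True, s=True, v=True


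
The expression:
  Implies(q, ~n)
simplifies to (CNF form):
~n | ~q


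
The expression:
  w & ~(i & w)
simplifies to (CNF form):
w & ~i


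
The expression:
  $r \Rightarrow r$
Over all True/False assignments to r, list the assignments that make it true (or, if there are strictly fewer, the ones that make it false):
is always true.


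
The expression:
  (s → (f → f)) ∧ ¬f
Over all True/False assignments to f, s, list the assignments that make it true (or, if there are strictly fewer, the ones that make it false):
is true only for:
  f=False, s=False;
  f=False, s=True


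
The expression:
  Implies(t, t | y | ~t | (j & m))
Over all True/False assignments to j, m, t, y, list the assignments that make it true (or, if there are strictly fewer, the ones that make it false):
is always true.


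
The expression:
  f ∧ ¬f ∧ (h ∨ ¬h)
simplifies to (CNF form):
False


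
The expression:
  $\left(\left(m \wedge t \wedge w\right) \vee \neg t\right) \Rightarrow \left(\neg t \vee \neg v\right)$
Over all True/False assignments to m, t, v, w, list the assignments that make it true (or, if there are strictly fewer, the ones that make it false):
is false only for:
  m=True, t=True, v=True, w=True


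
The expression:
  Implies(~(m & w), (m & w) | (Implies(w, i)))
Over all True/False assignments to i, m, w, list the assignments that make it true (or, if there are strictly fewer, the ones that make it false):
is false only for:
  i=False, m=False, w=True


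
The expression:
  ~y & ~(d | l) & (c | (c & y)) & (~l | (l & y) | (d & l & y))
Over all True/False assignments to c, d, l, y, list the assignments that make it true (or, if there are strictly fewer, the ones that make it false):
is true only for:
  c=True, d=False, l=False, y=False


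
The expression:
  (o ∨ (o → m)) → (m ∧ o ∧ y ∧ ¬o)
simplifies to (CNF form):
False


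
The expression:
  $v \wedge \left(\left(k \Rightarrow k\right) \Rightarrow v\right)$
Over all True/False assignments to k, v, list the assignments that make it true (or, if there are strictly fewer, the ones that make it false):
is true only for:
  k=False, v=True;
  k=True, v=True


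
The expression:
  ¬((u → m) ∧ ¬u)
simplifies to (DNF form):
u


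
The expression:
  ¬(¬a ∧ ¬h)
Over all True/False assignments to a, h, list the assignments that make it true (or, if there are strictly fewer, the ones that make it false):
is false only for:
  a=False, h=False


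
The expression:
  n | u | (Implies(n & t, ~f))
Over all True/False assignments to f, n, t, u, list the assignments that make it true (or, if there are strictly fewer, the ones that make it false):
is always true.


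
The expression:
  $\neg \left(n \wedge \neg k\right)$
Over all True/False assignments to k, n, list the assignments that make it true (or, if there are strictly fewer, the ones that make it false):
is false only for:
  k=False, n=True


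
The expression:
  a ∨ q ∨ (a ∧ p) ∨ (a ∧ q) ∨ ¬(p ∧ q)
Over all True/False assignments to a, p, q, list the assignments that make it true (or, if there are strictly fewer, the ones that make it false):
is always true.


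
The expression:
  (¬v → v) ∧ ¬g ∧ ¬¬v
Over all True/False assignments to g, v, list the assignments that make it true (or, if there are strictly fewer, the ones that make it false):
is true only for:
  g=False, v=True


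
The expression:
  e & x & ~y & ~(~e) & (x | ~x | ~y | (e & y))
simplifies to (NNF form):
e & x & ~y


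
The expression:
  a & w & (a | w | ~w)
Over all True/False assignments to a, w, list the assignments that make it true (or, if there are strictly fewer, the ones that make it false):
is true only for:
  a=True, w=True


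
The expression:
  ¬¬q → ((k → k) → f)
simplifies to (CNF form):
f ∨ ¬q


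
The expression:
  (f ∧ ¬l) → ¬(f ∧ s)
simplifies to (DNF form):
l ∨ ¬f ∨ ¬s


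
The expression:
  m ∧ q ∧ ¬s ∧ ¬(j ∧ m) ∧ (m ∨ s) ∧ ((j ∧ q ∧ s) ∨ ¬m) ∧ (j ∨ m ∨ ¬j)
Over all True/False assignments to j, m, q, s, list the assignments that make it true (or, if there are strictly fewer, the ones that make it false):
is never true.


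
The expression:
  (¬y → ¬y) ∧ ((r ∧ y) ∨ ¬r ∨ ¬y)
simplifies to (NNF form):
True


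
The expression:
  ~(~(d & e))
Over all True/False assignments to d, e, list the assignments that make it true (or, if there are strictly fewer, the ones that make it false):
is true only for:
  d=True, e=True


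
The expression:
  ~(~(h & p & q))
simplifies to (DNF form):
h & p & q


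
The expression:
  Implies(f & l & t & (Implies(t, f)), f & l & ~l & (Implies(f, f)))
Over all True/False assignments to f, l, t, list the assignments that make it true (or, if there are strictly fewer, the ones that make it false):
is false only for:
  f=True, l=True, t=True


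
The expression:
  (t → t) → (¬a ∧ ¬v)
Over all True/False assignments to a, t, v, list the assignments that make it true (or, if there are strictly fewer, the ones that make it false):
is true only for:
  a=False, t=False, v=False;
  a=False, t=True, v=False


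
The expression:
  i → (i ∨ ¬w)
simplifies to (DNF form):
True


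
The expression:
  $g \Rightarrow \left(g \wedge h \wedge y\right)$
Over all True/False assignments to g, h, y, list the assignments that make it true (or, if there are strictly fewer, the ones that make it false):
is false only for:
  g=True, h=False, y=False;
  g=True, h=False, y=True;
  g=True, h=True, y=False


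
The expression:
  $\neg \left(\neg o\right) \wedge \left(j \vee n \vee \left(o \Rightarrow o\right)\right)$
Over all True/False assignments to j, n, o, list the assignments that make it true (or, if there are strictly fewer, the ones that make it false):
is true only for:
  j=False, n=False, o=True;
  j=False, n=True, o=True;
  j=True, n=False, o=True;
  j=True, n=True, o=True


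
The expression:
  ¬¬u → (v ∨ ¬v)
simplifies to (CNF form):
True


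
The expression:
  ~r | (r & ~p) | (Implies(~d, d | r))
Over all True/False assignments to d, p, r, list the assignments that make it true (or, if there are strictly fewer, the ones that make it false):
is always true.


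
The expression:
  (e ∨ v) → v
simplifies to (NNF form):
v ∨ ¬e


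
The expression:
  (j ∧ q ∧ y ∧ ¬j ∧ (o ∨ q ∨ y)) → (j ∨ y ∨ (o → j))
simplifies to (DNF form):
True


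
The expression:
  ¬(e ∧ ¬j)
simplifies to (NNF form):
j ∨ ¬e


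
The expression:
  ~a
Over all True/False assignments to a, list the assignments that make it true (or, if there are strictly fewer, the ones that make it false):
is true only for:
  a=False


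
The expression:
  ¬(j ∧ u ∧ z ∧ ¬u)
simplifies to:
True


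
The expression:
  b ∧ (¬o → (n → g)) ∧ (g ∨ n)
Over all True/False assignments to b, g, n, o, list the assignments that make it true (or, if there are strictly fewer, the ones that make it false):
is true only for:
  b=True, g=False, n=True, o=True;
  b=True, g=True, n=False, o=False;
  b=True, g=True, n=False, o=True;
  b=True, g=True, n=True, o=False;
  b=True, g=True, n=True, o=True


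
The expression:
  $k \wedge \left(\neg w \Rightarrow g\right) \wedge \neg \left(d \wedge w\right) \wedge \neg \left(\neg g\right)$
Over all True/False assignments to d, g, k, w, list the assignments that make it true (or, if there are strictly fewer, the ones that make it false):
is true only for:
  d=False, g=True, k=True, w=False;
  d=False, g=True, k=True, w=True;
  d=True, g=True, k=True, w=False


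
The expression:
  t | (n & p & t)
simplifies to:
t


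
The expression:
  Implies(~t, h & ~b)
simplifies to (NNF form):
t | (h & ~b)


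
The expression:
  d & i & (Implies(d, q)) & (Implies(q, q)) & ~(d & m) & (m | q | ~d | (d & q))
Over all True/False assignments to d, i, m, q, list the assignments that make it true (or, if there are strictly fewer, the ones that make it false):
is true only for:
  d=True, i=True, m=False, q=True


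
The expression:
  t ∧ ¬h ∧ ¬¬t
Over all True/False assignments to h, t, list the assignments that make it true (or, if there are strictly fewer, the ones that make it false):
is true only for:
  h=False, t=True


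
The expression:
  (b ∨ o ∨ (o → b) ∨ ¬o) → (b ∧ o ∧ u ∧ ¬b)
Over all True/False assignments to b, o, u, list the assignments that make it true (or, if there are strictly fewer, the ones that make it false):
is never true.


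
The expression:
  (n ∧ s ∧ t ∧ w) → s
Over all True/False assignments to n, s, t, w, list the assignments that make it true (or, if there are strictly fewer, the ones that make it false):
is always true.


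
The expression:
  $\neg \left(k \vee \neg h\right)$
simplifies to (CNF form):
$h \wedge \neg k$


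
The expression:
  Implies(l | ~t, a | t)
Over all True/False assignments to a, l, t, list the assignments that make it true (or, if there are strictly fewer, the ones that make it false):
is false only for:
  a=False, l=False, t=False;
  a=False, l=True, t=False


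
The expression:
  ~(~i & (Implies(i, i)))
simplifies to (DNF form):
i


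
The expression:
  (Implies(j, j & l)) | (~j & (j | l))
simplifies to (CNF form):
l | ~j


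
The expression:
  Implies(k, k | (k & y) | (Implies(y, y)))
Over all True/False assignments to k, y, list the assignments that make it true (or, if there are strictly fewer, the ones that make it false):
is always true.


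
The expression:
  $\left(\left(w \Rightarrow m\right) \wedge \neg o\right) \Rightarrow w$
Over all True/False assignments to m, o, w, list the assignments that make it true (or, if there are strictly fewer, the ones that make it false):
is false only for:
  m=False, o=False, w=False;
  m=True, o=False, w=False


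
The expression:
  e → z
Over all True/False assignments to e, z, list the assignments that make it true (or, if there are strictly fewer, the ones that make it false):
is false only for:
  e=True, z=False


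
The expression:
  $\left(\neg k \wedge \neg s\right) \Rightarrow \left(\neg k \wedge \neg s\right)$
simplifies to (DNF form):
$\text{True}$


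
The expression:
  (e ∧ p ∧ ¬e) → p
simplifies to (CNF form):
True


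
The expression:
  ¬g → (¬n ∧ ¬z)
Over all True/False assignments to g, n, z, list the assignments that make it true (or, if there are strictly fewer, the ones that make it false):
is false only for:
  g=False, n=False, z=True;
  g=False, n=True, z=False;
  g=False, n=True, z=True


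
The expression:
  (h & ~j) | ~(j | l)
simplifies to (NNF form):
~j & (h | ~l)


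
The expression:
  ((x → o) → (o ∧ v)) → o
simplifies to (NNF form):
o ∨ ¬x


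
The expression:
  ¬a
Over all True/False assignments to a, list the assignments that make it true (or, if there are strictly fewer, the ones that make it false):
is true only for:
  a=False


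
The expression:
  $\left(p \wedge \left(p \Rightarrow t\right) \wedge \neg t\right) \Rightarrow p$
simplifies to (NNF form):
$\text{True}$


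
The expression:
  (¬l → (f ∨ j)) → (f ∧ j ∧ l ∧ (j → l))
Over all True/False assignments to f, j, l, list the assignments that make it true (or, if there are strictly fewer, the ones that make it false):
is true only for:
  f=False, j=False, l=False;
  f=True, j=True, l=True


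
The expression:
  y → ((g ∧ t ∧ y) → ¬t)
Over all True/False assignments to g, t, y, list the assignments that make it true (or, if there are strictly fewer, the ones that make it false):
is false only for:
  g=True, t=True, y=True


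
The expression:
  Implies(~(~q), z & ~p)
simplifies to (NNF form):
~q | (z & ~p)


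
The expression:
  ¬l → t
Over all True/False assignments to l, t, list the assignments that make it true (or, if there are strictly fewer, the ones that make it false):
is false only for:
  l=False, t=False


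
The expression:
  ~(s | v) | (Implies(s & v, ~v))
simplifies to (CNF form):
~s | ~v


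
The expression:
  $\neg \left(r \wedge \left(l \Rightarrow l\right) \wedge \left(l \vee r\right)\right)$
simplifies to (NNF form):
$\neg r$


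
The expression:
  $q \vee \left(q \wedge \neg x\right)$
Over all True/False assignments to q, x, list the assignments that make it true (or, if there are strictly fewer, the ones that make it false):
is true only for:
  q=True, x=False;
  q=True, x=True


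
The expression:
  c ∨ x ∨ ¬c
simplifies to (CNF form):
True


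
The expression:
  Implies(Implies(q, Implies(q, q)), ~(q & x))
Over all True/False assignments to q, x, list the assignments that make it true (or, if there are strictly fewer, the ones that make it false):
is false only for:
  q=True, x=True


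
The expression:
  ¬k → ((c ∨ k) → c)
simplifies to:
True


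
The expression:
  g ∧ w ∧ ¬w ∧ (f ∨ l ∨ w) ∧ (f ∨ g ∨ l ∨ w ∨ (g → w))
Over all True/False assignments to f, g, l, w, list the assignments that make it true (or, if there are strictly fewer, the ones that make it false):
is never true.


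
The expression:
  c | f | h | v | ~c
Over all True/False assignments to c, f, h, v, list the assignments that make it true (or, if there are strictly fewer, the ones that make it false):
is always true.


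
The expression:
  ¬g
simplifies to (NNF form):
¬g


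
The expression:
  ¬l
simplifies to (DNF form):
¬l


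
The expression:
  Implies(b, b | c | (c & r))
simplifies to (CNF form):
True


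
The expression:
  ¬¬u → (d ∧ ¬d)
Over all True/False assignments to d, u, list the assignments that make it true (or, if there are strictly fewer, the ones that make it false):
is true only for:
  d=False, u=False;
  d=True, u=False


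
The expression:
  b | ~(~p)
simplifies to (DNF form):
b | p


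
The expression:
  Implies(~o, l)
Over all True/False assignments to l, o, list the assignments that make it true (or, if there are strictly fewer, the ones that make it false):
is false only for:
  l=False, o=False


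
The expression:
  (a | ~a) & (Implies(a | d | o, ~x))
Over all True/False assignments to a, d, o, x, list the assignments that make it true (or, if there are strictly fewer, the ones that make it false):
is false only for:
  a=False, d=False, o=True, x=True;
  a=False, d=True, o=False, x=True;
  a=False, d=True, o=True, x=True;
  a=True, d=False, o=False, x=True;
  a=True, d=False, o=True, x=True;
  a=True, d=True, o=False, x=True;
  a=True, d=True, o=True, x=True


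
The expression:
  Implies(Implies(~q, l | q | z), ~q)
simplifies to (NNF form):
~q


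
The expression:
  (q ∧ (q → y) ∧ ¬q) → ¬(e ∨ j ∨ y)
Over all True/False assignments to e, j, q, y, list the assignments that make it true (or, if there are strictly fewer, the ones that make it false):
is always true.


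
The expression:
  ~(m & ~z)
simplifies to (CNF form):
z | ~m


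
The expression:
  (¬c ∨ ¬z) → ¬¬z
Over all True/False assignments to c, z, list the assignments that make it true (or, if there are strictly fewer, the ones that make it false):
is true only for:
  c=False, z=True;
  c=True, z=True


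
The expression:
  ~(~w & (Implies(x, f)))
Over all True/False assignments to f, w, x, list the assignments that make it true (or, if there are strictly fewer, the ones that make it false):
is false only for:
  f=False, w=False, x=False;
  f=True, w=False, x=False;
  f=True, w=False, x=True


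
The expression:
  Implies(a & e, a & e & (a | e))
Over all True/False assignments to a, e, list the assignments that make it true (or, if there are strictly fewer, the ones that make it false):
is always true.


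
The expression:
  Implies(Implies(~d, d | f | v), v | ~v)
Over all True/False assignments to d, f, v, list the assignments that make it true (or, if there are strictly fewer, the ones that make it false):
is always true.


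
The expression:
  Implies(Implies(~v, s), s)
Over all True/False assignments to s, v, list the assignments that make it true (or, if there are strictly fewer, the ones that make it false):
is false only for:
  s=False, v=True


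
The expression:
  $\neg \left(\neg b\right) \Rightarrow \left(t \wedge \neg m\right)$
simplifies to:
$\left(t \wedge \neg m\right) \vee \neg b$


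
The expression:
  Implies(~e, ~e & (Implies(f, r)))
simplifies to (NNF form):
e | r | ~f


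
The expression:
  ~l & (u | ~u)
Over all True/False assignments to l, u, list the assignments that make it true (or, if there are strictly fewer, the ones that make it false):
is true only for:
  l=False, u=False;
  l=False, u=True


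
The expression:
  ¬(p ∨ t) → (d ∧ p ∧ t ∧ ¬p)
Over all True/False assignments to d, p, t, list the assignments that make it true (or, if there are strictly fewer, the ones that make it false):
is false only for:
  d=False, p=False, t=False;
  d=True, p=False, t=False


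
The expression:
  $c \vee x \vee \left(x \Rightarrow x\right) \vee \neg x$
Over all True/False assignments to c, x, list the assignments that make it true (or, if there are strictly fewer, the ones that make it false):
is always true.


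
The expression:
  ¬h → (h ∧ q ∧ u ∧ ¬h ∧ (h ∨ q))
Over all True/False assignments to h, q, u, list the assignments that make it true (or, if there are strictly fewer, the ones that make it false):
is true only for:
  h=True, q=False, u=False;
  h=True, q=False, u=True;
  h=True, q=True, u=False;
  h=True, q=True, u=True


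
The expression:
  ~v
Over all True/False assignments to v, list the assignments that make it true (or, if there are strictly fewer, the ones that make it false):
is true only for:
  v=False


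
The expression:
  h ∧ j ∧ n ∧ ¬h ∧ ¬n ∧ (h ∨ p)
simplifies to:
False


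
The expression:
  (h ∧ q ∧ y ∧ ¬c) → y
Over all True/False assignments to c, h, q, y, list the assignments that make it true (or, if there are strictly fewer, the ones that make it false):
is always true.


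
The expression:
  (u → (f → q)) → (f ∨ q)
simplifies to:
f ∨ q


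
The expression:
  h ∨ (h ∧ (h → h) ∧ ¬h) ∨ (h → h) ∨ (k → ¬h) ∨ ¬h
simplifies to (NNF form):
True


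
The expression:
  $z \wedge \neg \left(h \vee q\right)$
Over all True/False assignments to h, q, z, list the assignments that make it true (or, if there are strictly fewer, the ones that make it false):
is true only for:
  h=False, q=False, z=True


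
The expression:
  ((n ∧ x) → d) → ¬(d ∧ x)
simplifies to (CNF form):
¬d ∨ ¬x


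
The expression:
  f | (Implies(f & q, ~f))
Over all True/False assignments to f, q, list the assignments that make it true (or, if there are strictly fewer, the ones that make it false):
is always true.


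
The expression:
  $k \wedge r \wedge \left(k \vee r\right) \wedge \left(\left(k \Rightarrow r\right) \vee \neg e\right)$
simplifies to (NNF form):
$k \wedge r$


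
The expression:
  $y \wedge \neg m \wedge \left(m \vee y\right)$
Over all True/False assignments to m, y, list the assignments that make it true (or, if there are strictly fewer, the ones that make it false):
is true only for:
  m=False, y=True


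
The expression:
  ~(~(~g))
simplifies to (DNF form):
~g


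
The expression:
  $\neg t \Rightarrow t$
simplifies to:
$t$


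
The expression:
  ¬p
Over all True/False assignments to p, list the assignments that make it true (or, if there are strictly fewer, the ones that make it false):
is true only for:
  p=False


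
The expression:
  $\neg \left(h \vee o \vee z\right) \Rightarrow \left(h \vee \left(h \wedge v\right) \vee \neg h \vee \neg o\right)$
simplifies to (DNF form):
$\text{True}$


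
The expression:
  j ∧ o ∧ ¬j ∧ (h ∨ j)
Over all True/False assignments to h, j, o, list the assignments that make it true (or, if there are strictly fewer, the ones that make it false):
is never true.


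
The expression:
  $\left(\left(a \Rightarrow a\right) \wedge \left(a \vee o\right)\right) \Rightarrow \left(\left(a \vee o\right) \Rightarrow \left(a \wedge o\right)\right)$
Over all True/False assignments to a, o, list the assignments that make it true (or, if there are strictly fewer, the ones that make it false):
is true only for:
  a=False, o=False;
  a=True, o=True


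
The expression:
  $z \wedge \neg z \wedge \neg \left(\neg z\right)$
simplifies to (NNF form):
$\text{False}$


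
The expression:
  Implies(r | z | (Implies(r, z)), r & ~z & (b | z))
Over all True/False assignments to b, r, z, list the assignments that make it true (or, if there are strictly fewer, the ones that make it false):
is true only for:
  b=True, r=True, z=False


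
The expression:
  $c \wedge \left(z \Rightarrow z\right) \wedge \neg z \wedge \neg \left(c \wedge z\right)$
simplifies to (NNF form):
$c \wedge \neg z$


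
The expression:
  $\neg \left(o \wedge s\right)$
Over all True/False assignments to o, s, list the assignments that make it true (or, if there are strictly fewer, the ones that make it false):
is false only for:
  o=True, s=True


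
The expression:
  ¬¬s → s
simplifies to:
True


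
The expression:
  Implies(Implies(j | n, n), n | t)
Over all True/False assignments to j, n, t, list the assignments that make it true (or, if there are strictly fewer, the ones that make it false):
is false only for:
  j=False, n=False, t=False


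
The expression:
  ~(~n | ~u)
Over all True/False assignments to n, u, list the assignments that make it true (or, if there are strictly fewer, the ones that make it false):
is true only for:
  n=True, u=True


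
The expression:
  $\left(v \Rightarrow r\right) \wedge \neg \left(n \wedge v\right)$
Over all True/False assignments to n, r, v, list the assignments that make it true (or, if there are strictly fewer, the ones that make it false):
is false only for:
  n=False, r=False, v=True;
  n=True, r=False, v=True;
  n=True, r=True, v=True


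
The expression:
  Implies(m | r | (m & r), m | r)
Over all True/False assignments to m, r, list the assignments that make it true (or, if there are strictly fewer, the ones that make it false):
is always true.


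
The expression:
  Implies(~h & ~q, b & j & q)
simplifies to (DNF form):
h | q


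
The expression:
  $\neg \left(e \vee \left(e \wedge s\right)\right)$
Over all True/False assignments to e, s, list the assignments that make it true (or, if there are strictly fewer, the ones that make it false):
is true only for:
  e=False, s=False;
  e=False, s=True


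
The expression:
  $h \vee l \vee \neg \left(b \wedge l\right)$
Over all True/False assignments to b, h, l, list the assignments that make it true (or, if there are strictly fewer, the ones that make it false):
is always true.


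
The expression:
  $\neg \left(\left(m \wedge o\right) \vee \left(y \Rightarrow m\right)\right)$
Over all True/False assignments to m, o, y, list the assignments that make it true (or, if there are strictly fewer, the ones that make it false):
is true only for:
  m=False, o=False, y=True;
  m=False, o=True, y=True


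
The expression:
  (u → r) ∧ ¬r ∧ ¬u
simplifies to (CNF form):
¬r ∧ ¬u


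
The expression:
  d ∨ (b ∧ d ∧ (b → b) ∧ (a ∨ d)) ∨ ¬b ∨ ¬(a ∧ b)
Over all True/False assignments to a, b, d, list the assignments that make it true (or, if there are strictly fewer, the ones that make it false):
is false only for:
  a=True, b=True, d=False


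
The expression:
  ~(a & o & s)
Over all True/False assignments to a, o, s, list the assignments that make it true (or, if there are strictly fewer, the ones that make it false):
is false only for:
  a=True, o=True, s=True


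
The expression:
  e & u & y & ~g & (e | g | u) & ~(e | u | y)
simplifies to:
False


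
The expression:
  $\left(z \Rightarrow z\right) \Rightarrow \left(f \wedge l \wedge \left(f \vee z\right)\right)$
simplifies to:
$f \wedge l$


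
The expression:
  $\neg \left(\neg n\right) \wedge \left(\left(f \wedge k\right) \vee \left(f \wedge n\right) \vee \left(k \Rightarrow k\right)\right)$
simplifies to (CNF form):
$n$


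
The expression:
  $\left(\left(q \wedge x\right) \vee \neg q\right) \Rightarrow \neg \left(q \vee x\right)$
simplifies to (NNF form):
$\neg x$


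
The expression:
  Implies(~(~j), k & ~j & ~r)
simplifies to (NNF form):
~j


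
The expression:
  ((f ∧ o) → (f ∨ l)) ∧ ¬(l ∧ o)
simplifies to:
¬l ∨ ¬o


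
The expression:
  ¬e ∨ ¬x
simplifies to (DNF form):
¬e ∨ ¬x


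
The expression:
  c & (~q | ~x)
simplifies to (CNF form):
c & (~q | ~x)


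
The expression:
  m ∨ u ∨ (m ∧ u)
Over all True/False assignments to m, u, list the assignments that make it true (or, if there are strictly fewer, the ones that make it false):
is false only for:
  m=False, u=False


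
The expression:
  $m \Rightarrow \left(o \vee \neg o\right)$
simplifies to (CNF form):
$\text{True}$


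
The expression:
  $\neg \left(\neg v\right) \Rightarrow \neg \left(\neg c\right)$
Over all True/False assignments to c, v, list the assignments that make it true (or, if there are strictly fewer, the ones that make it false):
is false only for:
  c=False, v=True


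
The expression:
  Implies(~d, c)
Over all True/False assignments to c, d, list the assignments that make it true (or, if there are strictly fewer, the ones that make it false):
is false only for:
  c=False, d=False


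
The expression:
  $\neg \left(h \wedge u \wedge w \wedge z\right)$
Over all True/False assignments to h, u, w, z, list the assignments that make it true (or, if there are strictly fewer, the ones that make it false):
is false only for:
  h=True, u=True, w=True, z=True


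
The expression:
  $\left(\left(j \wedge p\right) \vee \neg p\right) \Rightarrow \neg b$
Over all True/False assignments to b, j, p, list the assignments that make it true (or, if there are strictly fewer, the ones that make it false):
is false only for:
  b=True, j=False, p=False;
  b=True, j=True, p=False;
  b=True, j=True, p=True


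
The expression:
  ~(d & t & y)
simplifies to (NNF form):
~d | ~t | ~y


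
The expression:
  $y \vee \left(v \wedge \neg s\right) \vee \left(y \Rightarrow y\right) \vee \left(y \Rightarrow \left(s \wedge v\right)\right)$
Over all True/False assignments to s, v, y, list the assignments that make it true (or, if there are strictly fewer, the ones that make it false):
is always true.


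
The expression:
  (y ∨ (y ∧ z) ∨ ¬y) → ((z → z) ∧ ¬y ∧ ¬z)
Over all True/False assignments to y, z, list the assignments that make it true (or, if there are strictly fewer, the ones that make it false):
is true only for:
  y=False, z=False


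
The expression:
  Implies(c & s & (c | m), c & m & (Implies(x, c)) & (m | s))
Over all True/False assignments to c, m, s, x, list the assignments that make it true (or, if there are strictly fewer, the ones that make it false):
is false only for:
  c=True, m=False, s=True, x=False;
  c=True, m=False, s=True, x=True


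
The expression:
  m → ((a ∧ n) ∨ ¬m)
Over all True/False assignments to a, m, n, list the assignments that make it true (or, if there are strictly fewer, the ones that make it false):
is false only for:
  a=False, m=True, n=False;
  a=False, m=True, n=True;
  a=True, m=True, n=False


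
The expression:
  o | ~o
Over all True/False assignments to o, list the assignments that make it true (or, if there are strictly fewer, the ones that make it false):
is always true.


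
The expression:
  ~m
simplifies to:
~m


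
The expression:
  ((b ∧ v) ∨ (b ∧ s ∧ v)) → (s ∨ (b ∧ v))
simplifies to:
True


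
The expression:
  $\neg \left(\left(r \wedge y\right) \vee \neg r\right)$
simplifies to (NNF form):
$r \wedge \neg y$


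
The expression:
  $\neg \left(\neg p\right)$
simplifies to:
$p$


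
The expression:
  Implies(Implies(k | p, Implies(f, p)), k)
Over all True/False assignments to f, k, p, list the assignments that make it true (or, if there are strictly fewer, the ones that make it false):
is true only for:
  f=False, k=True, p=False;
  f=False, k=True, p=True;
  f=True, k=True, p=False;
  f=True, k=True, p=True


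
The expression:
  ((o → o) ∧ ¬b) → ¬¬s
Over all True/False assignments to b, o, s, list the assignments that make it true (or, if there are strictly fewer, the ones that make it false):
is false only for:
  b=False, o=False, s=False;
  b=False, o=True, s=False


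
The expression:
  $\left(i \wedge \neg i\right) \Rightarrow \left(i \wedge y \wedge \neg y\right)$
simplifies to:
$\text{True}$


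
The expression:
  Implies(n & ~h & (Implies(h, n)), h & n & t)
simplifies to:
h | ~n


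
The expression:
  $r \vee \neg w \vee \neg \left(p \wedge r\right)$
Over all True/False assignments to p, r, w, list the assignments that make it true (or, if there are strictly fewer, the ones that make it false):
is always true.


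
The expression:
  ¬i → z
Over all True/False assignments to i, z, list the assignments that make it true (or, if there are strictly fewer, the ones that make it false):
is false only for:
  i=False, z=False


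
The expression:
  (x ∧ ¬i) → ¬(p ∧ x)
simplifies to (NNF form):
i ∨ ¬p ∨ ¬x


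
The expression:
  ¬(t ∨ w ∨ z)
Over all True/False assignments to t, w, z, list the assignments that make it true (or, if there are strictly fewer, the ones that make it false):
is true only for:
  t=False, w=False, z=False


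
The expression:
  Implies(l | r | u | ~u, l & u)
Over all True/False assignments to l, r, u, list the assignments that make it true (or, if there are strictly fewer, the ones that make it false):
is true only for:
  l=True, r=False, u=True;
  l=True, r=True, u=True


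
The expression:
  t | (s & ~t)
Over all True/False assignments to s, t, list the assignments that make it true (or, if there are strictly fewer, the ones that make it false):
is false only for:
  s=False, t=False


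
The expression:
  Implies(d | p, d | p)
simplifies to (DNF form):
True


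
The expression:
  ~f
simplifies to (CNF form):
~f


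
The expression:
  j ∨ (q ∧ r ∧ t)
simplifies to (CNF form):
(j ∨ q) ∧ (j ∨ r) ∧ (j ∨ t)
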